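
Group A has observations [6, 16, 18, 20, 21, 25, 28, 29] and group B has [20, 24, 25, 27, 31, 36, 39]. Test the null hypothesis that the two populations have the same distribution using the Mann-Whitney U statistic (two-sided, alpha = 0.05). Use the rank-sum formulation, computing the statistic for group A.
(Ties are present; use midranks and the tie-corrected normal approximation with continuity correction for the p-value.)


Step 1: Combine and sort all 15 observations; assign midranks.
sorted (value, group): (6,X), (16,X), (18,X), (20,X), (20,Y), (21,X), (24,Y), (25,X), (25,Y), (27,Y), (28,X), (29,X), (31,Y), (36,Y), (39,Y)
ranks: 6->1, 16->2, 18->3, 20->4.5, 20->4.5, 21->6, 24->7, 25->8.5, 25->8.5, 27->10, 28->11, 29->12, 31->13, 36->14, 39->15
Step 2: Rank sum for X: R1 = 1 + 2 + 3 + 4.5 + 6 + 8.5 + 11 + 12 = 48.
Step 3: U_X = R1 - n1(n1+1)/2 = 48 - 8*9/2 = 48 - 36 = 12.
       U_Y = n1*n2 - U_X = 56 - 12 = 44.
Step 4: Ties are present, so use the tie-corrected normal approximation (with continuity correction) for the p-value.
Step 5: p-value = 0.072337; compare to alpha = 0.05. fail to reject H0.

U_X = 12, p = 0.072337, fail to reject H0 at alpha = 0.05.


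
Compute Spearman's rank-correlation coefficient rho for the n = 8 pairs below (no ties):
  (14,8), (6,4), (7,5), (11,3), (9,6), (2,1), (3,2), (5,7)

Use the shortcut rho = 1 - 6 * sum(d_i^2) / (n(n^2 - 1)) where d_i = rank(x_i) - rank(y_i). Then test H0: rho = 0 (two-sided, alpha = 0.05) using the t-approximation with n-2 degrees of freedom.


Step 1: Rank x and y separately (midranks; no ties here).
rank(x): 14->8, 6->4, 7->5, 11->7, 9->6, 2->1, 3->2, 5->3
rank(y): 8->8, 4->4, 5->5, 3->3, 6->6, 1->1, 2->2, 7->7
Step 2: d_i = R_x(i) - R_y(i); compute d_i^2.
  (8-8)^2=0, (4-4)^2=0, (5-5)^2=0, (7-3)^2=16, (6-6)^2=0, (1-1)^2=0, (2-2)^2=0, (3-7)^2=16
sum(d^2) = 32.
Step 3: rho = 1 - 6*32 / (8*(8^2 - 1)) = 1 - 192/504 = 0.619048.
Step 4: Under H0, t = rho * sqrt((n-2)/(1-rho^2)) = 1.9308 ~ t(6).
Step 5: Two-sided p-value from the t-distribution with 6 df = 0.101733.
Step 6: alpha = 0.05. fail to reject H0.

rho = 0.6190, p = 0.101733, fail to reject H0 at alpha = 0.05.


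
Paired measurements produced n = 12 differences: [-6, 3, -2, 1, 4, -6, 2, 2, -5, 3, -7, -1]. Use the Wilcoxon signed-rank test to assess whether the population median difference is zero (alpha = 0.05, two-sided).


Step 1: Drop any zero differences (none here) and take |d_i|.
|d| = [6, 3, 2, 1, 4, 6, 2, 2, 5, 3, 7, 1]
Step 2: Midrank |d_i| (ties get averaged ranks).
ranks: |6|->10.5, |3|->6.5, |2|->4, |1|->1.5, |4|->8, |6|->10.5, |2|->4, |2|->4, |5|->9, |3|->6.5, |7|->12, |1|->1.5
Step 3: Attach original signs; sum ranks with positive sign and with negative sign.
W+ = 6.5 + 1.5 + 8 + 4 + 4 + 6.5 = 30.5
W- = 10.5 + 4 + 10.5 + 9 + 12 + 1.5 = 47.5
(Check: W+ + W- = 78 should equal n(n+1)/2 = 78.)
Step 4: Test statistic W = min(W+, W-) = 30.5.
Step 5: Ties in |d|, so use the tie-corrected normal approximation.
        E[W] = n(n+1)/4 = 12*13/4 = 39.
        Tie groups: |d|=1 (t=2), |d|=2 (t=3), |d|=3 (t=2), |d|=6 (t=2); sum(t^3 - t) = 42.
        Var[W] = n(n+1)(2n+1)/24 - sum(t^3-t)/48 = 3900/24 - 42/48 = 161.625.
        z = (W - E[W]) / sqrt(Var[W]) = (30.5 - 39) / 12.7132 = -0.6686.
        Two-sided p = 2*Phi(z) = 0.503752.
Step 6: alpha = 0.05. fail to reject H0.

W+ = 30.5, W- = 47.5, W = min = 30.5, p = 0.503752, fail to reject H0.


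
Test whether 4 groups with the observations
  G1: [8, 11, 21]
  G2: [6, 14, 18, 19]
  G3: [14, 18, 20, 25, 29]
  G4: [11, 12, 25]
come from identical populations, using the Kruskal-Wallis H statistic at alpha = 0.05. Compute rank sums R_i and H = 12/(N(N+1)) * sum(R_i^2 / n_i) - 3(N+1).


Step 1: Combine all N = 15 observations and assign midranks.
sorted (value, group, rank): (6,G2,1), (8,G1,2), (11,G1,3.5), (11,G4,3.5), (12,G4,5), (14,G2,6.5), (14,G3,6.5), (18,G2,8.5), (18,G3,8.5), (19,G2,10), (20,G3,11), (21,G1,12), (25,G3,13.5), (25,G4,13.5), (29,G3,15)
Step 2: Sum ranks within each group.
R_1 = 17.5 (n_1 = 3)
R_2 = 26 (n_2 = 4)
R_3 = 54.5 (n_3 = 5)
R_4 = 22 (n_4 = 3)
Step 3: H = 12/(N(N+1)) * sum(R_i^2/n_i) - 3(N+1)
     = 12/(15*16) * (17.5^2/3 + 26^2/4 + 54.5^2/5 + 22^2/3) - 3*16
     = 0.050000 * 1026.47 - 48
     = 3.323333.
Step 4: Ties present; correction factor C = 1 - 24/(15^3 - 15) = 0.992857. Corrected H = 3.323333 / 0.992857 = 3.347242.
Step 5: Under H0, H ~ chi^2(3); p-value = 0.341121.
Step 6: alpha = 0.05. fail to reject H0.

H = 3.3472, df = 3, p = 0.341121, fail to reject H0.


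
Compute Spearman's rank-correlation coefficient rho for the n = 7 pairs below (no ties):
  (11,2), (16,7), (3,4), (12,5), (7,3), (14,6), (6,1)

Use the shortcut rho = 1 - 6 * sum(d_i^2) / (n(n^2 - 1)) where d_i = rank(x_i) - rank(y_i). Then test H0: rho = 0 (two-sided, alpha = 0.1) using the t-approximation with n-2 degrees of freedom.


Step 1: Rank x and y separately (midranks; no ties here).
rank(x): 11->4, 16->7, 3->1, 12->5, 7->3, 14->6, 6->2
rank(y): 2->2, 7->7, 4->4, 5->5, 3->3, 6->6, 1->1
Step 2: d_i = R_x(i) - R_y(i); compute d_i^2.
  (4-2)^2=4, (7-7)^2=0, (1-4)^2=9, (5-5)^2=0, (3-3)^2=0, (6-6)^2=0, (2-1)^2=1
sum(d^2) = 14.
Step 3: rho = 1 - 6*14 / (7*(7^2 - 1)) = 1 - 84/336 = 0.750000.
Step 4: Under H0, t = rho * sqrt((n-2)/(1-rho^2)) = 2.5355 ~ t(5).
Step 5: Two-sided p-value from the t-distribution with 5 df = 0.052181.
Step 6: alpha = 0.1. reject H0.

rho = 0.7500, p = 0.052181, reject H0 at alpha = 0.1.


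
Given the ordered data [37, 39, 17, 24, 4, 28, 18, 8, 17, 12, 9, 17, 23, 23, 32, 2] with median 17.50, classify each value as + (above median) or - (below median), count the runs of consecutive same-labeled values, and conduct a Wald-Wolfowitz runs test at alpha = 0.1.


Step 1: Compute median = 17.50; label A = above, B = below.
Labels in order: AABABAABBBBBAAAB  (n_A = 8, n_B = 8)
Step 2: Count runs R = 8.
Step 3: Under H0 (random ordering), E[R] = 2*n_A*n_B/(n_A+n_B) + 1 = 2*8*8/16 + 1 = 9.0000.
        Var[R] = 2*n_A*n_B*(2*n_A*n_B - n_A - n_B) / ((n_A+n_B)^2 * (n_A+n_B-1)) = 14336/3840 = 3.7333.
        SD[R] = 1.9322.
Step 4: Continuity-corrected z = (R + 0.5 - E[R]) / SD[R] = (8 + 0.5 - 9.0000) / 1.9322 = -0.2588.
Step 5: Two-sided p-value via normal approximation = 2*(1 - Phi(|z|)) = 0.795809.
Step 6: alpha = 0.1. fail to reject H0.

R = 8, z = -0.2588, p = 0.795809, fail to reject H0.


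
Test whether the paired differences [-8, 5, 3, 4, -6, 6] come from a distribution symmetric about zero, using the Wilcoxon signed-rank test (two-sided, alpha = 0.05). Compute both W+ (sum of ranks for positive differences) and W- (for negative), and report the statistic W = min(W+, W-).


Step 1: Drop any zero differences (none here) and take |d_i|.
|d| = [8, 5, 3, 4, 6, 6]
Step 2: Midrank |d_i| (ties get averaged ranks).
ranks: |8|->6, |5|->3, |3|->1, |4|->2, |6|->4.5, |6|->4.5
Step 3: Attach original signs; sum ranks with positive sign and with negative sign.
W+ = 3 + 1 + 2 + 4.5 = 10.5
W- = 6 + 4.5 = 10.5
(Check: W+ + W- = 21 should equal n(n+1)/2 = 21.)
Step 4: Test statistic W = min(W+, W-) = 10.5.
Step 5: Ties in |d|, so use the tie-corrected normal approximation.
        E[W] = n(n+1)/4 = 6*7/4 = 10.5.
        Tie groups: |d|=6 (t=2); sum(t^3 - t) = 6.
        Var[W] = n(n+1)(2n+1)/24 - sum(t^3-t)/48 = 546/24 - 6/48 = 22.625.
        z = (W - E[W]) / sqrt(Var[W]) = (10.5 - 10.5) / 4.7566 = 0.0000.
        Two-sided p = 2*Phi(z) = 1.000000.
Step 6: alpha = 0.05. fail to reject H0.

W+ = 10.5, W- = 10.5, W = min = 10.5, p = 1.000000, fail to reject H0.


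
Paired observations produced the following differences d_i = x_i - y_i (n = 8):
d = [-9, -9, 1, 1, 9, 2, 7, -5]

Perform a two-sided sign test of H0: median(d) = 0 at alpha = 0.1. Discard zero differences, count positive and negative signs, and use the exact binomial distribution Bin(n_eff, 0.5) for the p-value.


Step 1: Discard zero differences. Original n = 8; n_eff = number of nonzero differences = 8.
Nonzero differences (with sign): -9, -9, +1, +1, +9, +2, +7, -5
Step 2: Count signs: positive = 5, negative = 3.
Step 3: Under H0: P(positive) = 0.5, so the number of positives S ~ Bin(8, 0.5).
Step 4: Two-sided exact p-value = sum of Bin(8,0.5) probabilities at or below the observed probability = 0.726562.
Step 5: alpha = 0.1. fail to reject H0.

n_eff = 8, pos = 5, neg = 3, p = 0.726562, fail to reject H0.


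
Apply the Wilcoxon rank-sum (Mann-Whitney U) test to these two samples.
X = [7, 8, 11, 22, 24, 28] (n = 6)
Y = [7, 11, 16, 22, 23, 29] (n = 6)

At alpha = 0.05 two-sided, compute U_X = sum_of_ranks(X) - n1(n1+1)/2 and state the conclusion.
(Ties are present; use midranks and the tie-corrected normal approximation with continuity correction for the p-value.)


Step 1: Combine and sort all 12 observations; assign midranks.
sorted (value, group): (7,X), (7,Y), (8,X), (11,X), (11,Y), (16,Y), (22,X), (22,Y), (23,Y), (24,X), (28,X), (29,Y)
ranks: 7->1.5, 7->1.5, 8->3, 11->4.5, 11->4.5, 16->6, 22->7.5, 22->7.5, 23->9, 24->10, 28->11, 29->12
Step 2: Rank sum for X: R1 = 1.5 + 3 + 4.5 + 7.5 + 10 + 11 = 37.5.
Step 3: U_X = R1 - n1(n1+1)/2 = 37.5 - 6*7/2 = 37.5 - 21 = 16.5.
       U_Y = n1*n2 - U_X = 36 - 16.5 = 19.5.
Step 4: Ties are present, so use the tie-corrected normal approximation (with continuity correction) for the p-value.
Step 5: p-value = 0.872113; compare to alpha = 0.05. fail to reject H0.

U_X = 16.5, p = 0.872113, fail to reject H0 at alpha = 0.05.


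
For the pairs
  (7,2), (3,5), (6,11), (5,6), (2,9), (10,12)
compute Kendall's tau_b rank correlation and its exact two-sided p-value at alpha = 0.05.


Step 1: Enumerate the 15 unordered pairs (i,j) with i<j and classify each by sign(x_j-x_i) * sign(y_j-y_i).
  (1,2):dx=-4,dy=+3->D; (1,3):dx=-1,dy=+9->D; (1,4):dx=-2,dy=+4->D; (1,5):dx=-5,dy=+7->D
  (1,6):dx=+3,dy=+10->C; (2,3):dx=+3,dy=+6->C; (2,4):dx=+2,dy=+1->C; (2,5):dx=-1,dy=+4->D
  (2,6):dx=+7,dy=+7->C; (3,4):dx=-1,dy=-5->C; (3,5):dx=-4,dy=-2->C; (3,6):dx=+4,dy=+1->C
  (4,5):dx=-3,dy=+3->D; (4,6):dx=+5,dy=+6->C; (5,6):dx=+8,dy=+3->C
Step 2: C = 9, D = 6, total pairs = 15.
Step 3: tau = (C - D)/(n(n-1)/2) = (9 - 6)/15 = 0.200000.
Step 4: Exact two-sided p-value (enumerate n! = 720 permutations of y under H0): p = 0.719444.
Step 5: alpha = 0.05. fail to reject H0.

tau_b = 0.2000 (C=9, D=6), p = 0.719444, fail to reject H0.


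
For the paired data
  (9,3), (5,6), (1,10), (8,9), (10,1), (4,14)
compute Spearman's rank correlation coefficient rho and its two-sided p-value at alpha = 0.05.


Step 1: Rank x and y separately (midranks; no ties here).
rank(x): 9->5, 5->3, 1->1, 8->4, 10->6, 4->2
rank(y): 3->2, 6->3, 10->5, 9->4, 1->1, 14->6
Step 2: d_i = R_x(i) - R_y(i); compute d_i^2.
  (5-2)^2=9, (3-3)^2=0, (1-5)^2=16, (4-4)^2=0, (6-1)^2=25, (2-6)^2=16
sum(d^2) = 66.
Step 3: rho = 1 - 6*66 / (6*(6^2 - 1)) = 1 - 396/210 = -0.885714.
Step 4: Under H0, t = rho * sqrt((n-2)/(1-rho^2)) = -3.8158 ~ t(4).
Step 5: Two-sided p-value from the t-distribution with 4 df = 0.018845.
Step 6: alpha = 0.05. reject H0.

rho = -0.8857, p = 0.018845, reject H0 at alpha = 0.05.


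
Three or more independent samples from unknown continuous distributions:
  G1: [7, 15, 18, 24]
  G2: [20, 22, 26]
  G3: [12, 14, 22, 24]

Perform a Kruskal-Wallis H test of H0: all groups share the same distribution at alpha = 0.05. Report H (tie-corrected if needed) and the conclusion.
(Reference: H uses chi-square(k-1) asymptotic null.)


Step 1: Combine all N = 11 observations and assign midranks.
sorted (value, group, rank): (7,G1,1), (12,G3,2), (14,G3,3), (15,G1,4), (18,G1,5), (20,G2,6), (22,G2,7.5), (22,G3,7.5), (24,G1,9.5), (24,G3,9.5), (26,G2,11)
Step 2: Sum ranks within each group.
R_1 = 19.5 (n_1 = 4)
R_2 = 24.5 (n_2 = 3)
R_3 = 22 (n_3 = 4)
Step 3: H = 12/(N(N+1)) * sum(R_i^2/n_i) - 3(N+1)
     = 12/(11*12) * (19.5^2/4 + 24.5^2/3 + 22^2/4) - 3*12
     = 0.090909 * 416.146 - 36
     = 1.831439.
Step 4: Ties present; correction factor C = 1 - 12/(11^3 - 11) = 0.990909. Corrected H = 1.831439 / 0.990909 = 1.848242.
Step 5: Under H0, H ~ chi^2(2); p-value = 0.396880.
Step 6: alpha = 0.05. fail to reject H0.

H = 1.8482, df = 2, p = 0.396880, fail to reject H0.


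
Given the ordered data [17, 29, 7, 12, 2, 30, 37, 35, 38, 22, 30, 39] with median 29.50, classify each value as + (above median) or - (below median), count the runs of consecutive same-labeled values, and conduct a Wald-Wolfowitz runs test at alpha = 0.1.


Step 1: Compute median = 29.50; label A = above, B = below.
Labels in order: BBBBBAAAABAA  (n_A = 6, n_B = 6)
Step 2: Count runs R = 4.
Step 3: Under H0 (random ordering), E[R] = 2*n_A*n_B/(n_A+n_B) + 1 = 2*6*6/12 + 1 = 7.0000.
        Var[R] = 2*n_A*n_B*(2*n_A*n_B - n_A - n_B) / ((n_A+n_B)^2 * (n_A+n_B-1)) = 4320/1584 = 2.7273.
        SD[R] = 1.6514.
Step 4: Continuity-corrected z = (R + 0.5 - E[R]) / SD[R] = (4 + 0.5 - 7.0000) / 1.6514 = -1.5138.
Step 5: Two-sided p-value via normal approximation = 2*(1 - Phi(|z|)) = 0.130070.
Step 6: alpha = 0.1. fail to reject H0.

R = 4, z = -1.5138, p = 0.130070, fail to reject H0.


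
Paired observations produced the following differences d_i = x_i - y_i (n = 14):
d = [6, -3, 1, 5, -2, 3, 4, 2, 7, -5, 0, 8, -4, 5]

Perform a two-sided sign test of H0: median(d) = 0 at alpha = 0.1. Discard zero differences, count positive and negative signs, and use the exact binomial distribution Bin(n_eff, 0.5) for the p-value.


Step 1: Discard zero differences. Original n = 14; n_eff = number of nonzero differences = 13.
Nonzero differences (with sign): +6, -3, +1, +5, -2, +3, +4, +2, +7, -5, +8, -4, +5
Step 2: Count signs: positive = 9, negative = 4.
Step 3: Under H0: P(positive) = 0.5, so the number of positives S ~ Bin(13, 0.5).
Step 4: Two-sided exact p-value = sum of Bin(13,0.5) probabilities at or below the observed probability = 0.266846.
Step 5: alpha = 0.1. fail to reject H0.

n_eff = 13, pos = 9, neg = 4, p = 0.266846, fail to reject H0.


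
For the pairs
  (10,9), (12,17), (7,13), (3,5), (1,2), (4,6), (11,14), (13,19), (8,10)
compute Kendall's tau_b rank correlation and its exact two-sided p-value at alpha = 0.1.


Step 1: Enumerate the 36 unordered pairs (i,j) with i<j and classify each by sign(x_j-x_i) * sign(y_j-y_i).
  (1,2):dx=+2,dy=+8->C; (1,3):dx=-3,dy=+4->D; (1,4):dx=-7,dy=-4->C; (1,5):dx=-9,dy=-7->C
  (1,6):dx=-6,dy=-3->C; (1,7):dx=+1,dy=+5->C; (1,8):dx=+3,dy=+10->C; (1,9):dx=-2,dy=+1->D
  (2,3):dx=-5,dy=-4->C; (2,4):dx=-9,dy=-12->C; (2,5):dx=-11,dy=-15->C; (2,6):dx=-8,dy=-11->C
  (2,7):dx=-1,dy=-3->C; (2,8):dx=+1,dy=+2->C; (2,9):dx=-4,dy=-7->C; (3,4):dx=-4,dy=-8->C
  (3,5):dx=-6,dy=-11->C; (3,6):dx=-3,dy=-7->C; (3,7):dx=+4,dy=+1->C; (3,8):dx=+6,dy=+6->C
  (3,9):dx=+1,dy=-3->D; (4,5):dx=-2,dy=-3->C; (4,6):dx=+1,dy=+1->C; (4,7):dx=+8,dy=+9->C
  (4,8):dx=+10,dy=+14->C; (4,9):dx=+5,dy=+5->C; (5,6):dx=+3,dy=+4->C; (5,7):dx=+10,dy=+12->C
  (5,8):dx=+12,dy=+17->C; (5,9):dx=+7,dy=+8->C; (6,7):dx=+7,dy=+8->C; (6,8):dx=+9,dy=+13->C
  (6,9):dx=+4,dy=+4->C; (7,8):dx=+2,dy=+5->C; (7,9):dx=-3,dy=-4->C; (8,9):dx=-5,dy=-9->C
Step 2: C = 33, D = 3, total pairs = 36.
Step 3: tau = (C - D)/(n(n-1)/2) = (33 - 3)/36 = 0.833333.
Step 4: Exact two-sided p-value (enumerate n! = 362880 permutations of y under H0): p = 0.000854.
Step 5: alpha = 0.1. reject H0.

tau_b = 0.8333 (C=33, D=3), p = 0.000854, reject H0.


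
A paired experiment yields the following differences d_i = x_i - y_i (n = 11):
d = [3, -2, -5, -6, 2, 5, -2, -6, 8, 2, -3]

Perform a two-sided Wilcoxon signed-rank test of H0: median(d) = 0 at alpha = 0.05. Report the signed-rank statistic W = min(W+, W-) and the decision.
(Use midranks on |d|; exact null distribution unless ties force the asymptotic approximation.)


Step 1: Drop any zero differences (none here) and take |d_i|.
|d| = [3, 2, 5, 6, 2, 5, 2, 6, 8, 2, 3]
Step 2: Midrank |d_i| (ties get averaged ranks).
ranks: |3|->5.5, |2|->2.5, |5|->7.5, |6|->9.5, |2|->2.5, |5|->7.5, |2|->2.5, |6|->9.5, |8|->11, |2|->2.5, |3|->5.5
Step 3: Attach original signs; sum ranks with positive sign and with negative sign.
W+ = 5.5 + 2.5 + 7.5 + 11 + 2.5 = 29
W- = 2.5 + 7.5 + 9.5 + 2.5 + 9.5 + 5.5 = 37
(Check: W+ + W- = 66 should equal n(n+1)/2 = 66.)
Step 4: Test statistic W = min(W+, W-) = 29.
Step 5: Ties in |d|, so use the tie-corrected normal approximation.
        E[W] = n(n+1)/4 = 11*12/4 = 33.
        Tie groups: |d|=2 (t=4), |d|=3 (t=2), |d|=5 (t=2), |d|=6 (t=2); sum(t^3 - t) = 78.
        Var[W] = n(n+1)(2n+1)/24 - sum(t^3-t)/48 = 3036/24 - 78/48 = 124.875.
        z = (W - E[W]) / sqrt(Var[W]) = (29 - 33) / 11.1747 = -0.3579.
        Two-sided p = 2*Phi(z) = 0.720381.
Step 6: alpha = 0.05. fail to reject H0.

W+ = 29, W- = 37, W = min = 29, p = 0.720381, fail to reject H0.


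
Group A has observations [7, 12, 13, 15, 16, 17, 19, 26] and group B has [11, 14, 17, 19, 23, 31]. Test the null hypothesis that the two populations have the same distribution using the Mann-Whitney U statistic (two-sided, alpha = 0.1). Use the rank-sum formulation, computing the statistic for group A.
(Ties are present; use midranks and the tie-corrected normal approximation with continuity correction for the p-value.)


Step 1: Combine and sort all 14 observations; assign midranks.
sorted (value, group): (7,X), (11,Y), (12,X), (13,X), (14,Y), (15,X), (16,X), (17,X), (17,Y), (19,X), (19,Y), (23,Y), (26,X), (31,Y)
ranks: 7->1, 11->2, 12->3, 13->4, 14->5, 15->6, 16->7, 17->8.5, 17->8.5, 19->10.5, 19->10.5, 23->12, 26->13, 31->14
Step 2: Rank sum for X: R1 = 1 + 3 + 4 + 6 + 7 + 8.5 + 10.5 + 13 = 53.
Step 3: U_X = R1 - n1(n1+1)/2 = 53 - 8*9/2 = 53 - 36 = 17.
       U_Y = n1*n2 - U_X = 48 - 17 = 31.
Step 4: Ties are present, so use the tie-corrected normal approximation (with continuity correction) for the p-value.
Step 5: p-value = 0.400350; compare to alpha = 0.1. fail to reject H0.

U_X = 17, p = 0.400350, fail to reject H0 at alpha = 0.1.


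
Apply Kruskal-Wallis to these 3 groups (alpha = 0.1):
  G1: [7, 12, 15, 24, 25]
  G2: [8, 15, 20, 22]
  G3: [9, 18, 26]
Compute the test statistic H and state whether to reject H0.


Step 1: Combine all N = 12 observations and assign midranks.
sorted (value, group, rank): (7,G1,1), (8,G2,2), (9,G3,3), (12,G1,4), (15,G1,5.5), (15,G2,5.5), (18,G3,7), (20,G2,8), (22,G2,9), (24,G1,10), (25,G1,11), (26,G3,12)
Step 2: Sum ranks within each group.
R_1 = 31.5 (n_1 = 5)
R_2 = 24.5 (n_2 = 4)
R_3 = 22 (n_3 = 3)
Step 3: H = 12/(N(N+1)) * sum(R_i^2/n_i) - 3(N+1)
     = 12/(12*13) * (31.5^2/5 + 24.5^2/4 + 22^2/3) - 3*13
     = 0.076923 * 509.846 - 39
     = 0.218910.
Step 4: Ties present; correction factor C = 1 - 6/(12^3 - 12) = 0.996503. Corrected H = 0.218910 / 0.996503 = 0.219678.
Step 5: Under H0, H ~ chi^2(2); p-value = 0.895978.
Step 6: alpha = 0.1. fail to reject H0.

H = 0.2197, df = 2, p = 0.895978, fail to reject H0.


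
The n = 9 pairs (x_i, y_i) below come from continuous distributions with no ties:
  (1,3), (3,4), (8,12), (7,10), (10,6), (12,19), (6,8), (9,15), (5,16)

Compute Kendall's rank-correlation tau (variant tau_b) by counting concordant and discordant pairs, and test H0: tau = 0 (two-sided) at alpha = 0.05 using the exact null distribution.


Step 1: Enumerate the 36 unordered pairs (i,j) with i<j and classify each by sign(x_j-x_i) * sign(y_j-y_i).
  (1,2):dx=+2,dy=+1->C; (1,3):dx=+7,dy=+9->C; (1,4):dx=+6,dy=+7->C; (1,5):dx=+9,dy=+3->C
  (1,6):dx=+11,dy=+16->C; (1,7):dx=+5,dy=+5->C; (1,8):dx=+8,dy=+12->C; (1,9):dx=+4,dy=+13->C
  (2,3):dx=+5,dy=+8->C; (2,4):dx=+4,dy=+6->C; (2,5):dx=+7,dy=+2->C; (2,6):dx=+9,dy=+15->C
  (2,7):dx=+3,dy=+4->C; (2,8):dx=+6,dy=+11->C; (2,9):dx=+2,dy=+12->C; (3,4):dx=-1,dy=-2->C
  (3,5):dx=+2,dy=-6->D; (3,6):dx=+4,dy=+7->C; (3,7):dx=-2,dy=-4->C; (3,8):dx=+1,dy=+3->C
  (3,9):dx=-3,dy=+4->D; (4,5):dx=+3,dy=-4->D; (4,6):dx=+5,dy=+9->C; (4,7):dx=-1,dy=-2->C
  (4,8):dx=+2,dy=+5->C; (4,9):dx=-2,dy=+6->D; (5,6):dx=+2,dy=+13->C; (5,7):dx=-4,dy=+2->D
  (5,8):dx=-1,dy=+9->D; (5,9):dx=-5,dy=+10->D; (6,7):dx=-6,dy=-11->C; (6,8):dx=-3,dy=-4->C
  (6,9):dx=-7,dy=-3->C; (7,8):dx=+3,dy=+7->C; (7,9):dx=-1,dy=+8->D; (8,9):dx=-4,dy=+1->D
Step 2: C = 27, D = 9, total pairs = 36.
Step 3: tau = (C - D)/(n(n-1)/2) = (27 - 9)/36 = 0.500000.
Step 4: Exact two-sided p-value (enumerate n! = 362880 permutations of y under H0): p = 0.075176.
Step 5: alpha = 0.05. fail to reject H0.

tau_b = 0.5000 (C=27, D=9), p = 0.075176, fail to reject H0.


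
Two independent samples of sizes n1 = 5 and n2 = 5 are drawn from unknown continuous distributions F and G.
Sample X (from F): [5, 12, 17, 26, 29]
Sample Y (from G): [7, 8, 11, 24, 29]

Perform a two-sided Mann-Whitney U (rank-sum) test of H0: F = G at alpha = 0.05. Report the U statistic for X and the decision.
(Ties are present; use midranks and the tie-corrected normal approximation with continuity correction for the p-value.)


Step 1: Combine and sort all 10 observations; assign midranks.
sorted (value, group): (5,X), (7,Y), (8,Y), (11,Y), (12,X), (17,X), (24,Y), (26,X), (29,X), (29,Y)
ranks: 5->1, 7->2, 8->3, 11->4, 12->5, 17->6, 24->7, 26->8, 29->9.5, 29->9.5
Step 2: Rank sum for X: R1 = 1 + 5 + 6 + 8 + 9.5 = 29.5.
Step 3: U_X = R1 - n1(n1+1)/2 = 29.5 - 5*6/2 = 29.5 - 15 = 14.5.
       U_Y = n1*n2 - U_X = 25 - 14.5 = 10.5.
Step 4: Ties are present, so use the tie-corrected normal approximation (with continuity correction) for the p-value.
Step 5: p-value = 0.753298; compare to alpha = 0.05. fail to reject H0.

U_X = 14.5, p = 0.753298, fail to reject H0 at alpha = 0.05.


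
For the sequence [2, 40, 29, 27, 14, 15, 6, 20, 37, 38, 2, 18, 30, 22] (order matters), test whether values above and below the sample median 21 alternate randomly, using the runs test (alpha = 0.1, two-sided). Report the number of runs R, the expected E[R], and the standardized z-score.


Step 1: Compute median = 21; label A = above, B = below.
Labels in order: BAAABBBBAABBAA  (n_A = 7, n_B = 7)
Step 2: Count runs R = 6.
Step 3: Under H0 (random ordering), E[R] = 2*n_A*n_B/(n_A+n_B) + 1 = 2*7*7/14 + 1 = 8.0000.
        Var[R] = 2*n_A*n_B*(2*n_A*n_B - n_A - n_B) / ((n_A+n_B)^2 * (n_A+n_B-1)) = 8232/2548 = 3.2308.
        SD[R] = 1.7974.
Step 4: Continuity-corrected z = (R + 0.5 - E[R]) / SD[R] = (6 + 0.5 - 8.0000) / 1.7974 = -0.8345.
Step 5: Two-sided p-value via normal approximation = 2*(1 - Phi(|z|)) = 0.403986.
Step 6: alpha = 0.1. fail to reject H0.

R = 6, z = -0.8345, p = 0.403986, fail to reject H0.


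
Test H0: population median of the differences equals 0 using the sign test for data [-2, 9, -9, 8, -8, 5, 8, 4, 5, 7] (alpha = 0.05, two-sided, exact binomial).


Step 1: Discard zero differences. Original n = 10; n_eff = number of nonzero differences = 10.
Nonzero differences (with sign): -2, +9, -9, +8, -8, +5, +8, +4, +5, +7
Step 2: Count signs: positive = 7, negative = 3.
Step 3: Under H0: P(positive) = 0.5, so the number of positives S ~ Bin(10, 0.5).
Step 4: Two-sided exact p-value = sum of Bin(10,0.5) probabilities at or below the observed probability = 0.343750.
Step 5: alpha = 0.05. fail to reject H0.

n_eff = 10, pos = 7, neg = 3, p = 0.343750, fail to reject H0.


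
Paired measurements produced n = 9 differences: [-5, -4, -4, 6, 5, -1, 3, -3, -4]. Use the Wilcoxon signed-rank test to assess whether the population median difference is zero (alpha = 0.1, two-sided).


Step 1: Drop any zero differences (none here) and take |d_i|.
|d| = [5, 4, 4, 6, 5, 1, 3, 3, 4]
Step 2: Midrank |d_i| (ties get averaged ranks).
ranks: |5|->7.5, |4|->5, |4|->5, |6|->9, |5|->7.5, |1|->1, |3|->2.5, |3|->2.5, |4|->5
Step 3: Attach original signs; sum ranks with positive sign and with negative sign.
W+ = 9 + 7.5 + 2.5 = 19
W- = 7.5 + 5 + 5 + 1 + 2.5 + 5 = 26
(Check: W+ + W- = 45 should equal n(n+1)/2 = 45.)
Step 4: Test statistic W = min(W+, W-) = 19.
Step 5: Ties in |d|, so use the tie-corrected normal approximation.
        E[W] = n(n+1)/4 = 9*10/4 = 22.5.
        Tie groups: |d|=3 (t=2), |d|=4 (t=3), |d|=5 (t=2); sum(t^3 - t) = 36.
        Var[W] = n(n+1)(2n+1)/24 - sum(t^3-t)/48 = 1710/24 - 36/48 = 70.5.
        z = (W - E[W]) / sqrt(Var[W]) = (19 - 22.5) / 8.3964 = -0.4168.
        Two-sided p = 2*Phi(z) = 0.676793.
Step 6: alpha = 0.1. fail to reject H0.

W+ = 19, W- = 26, W = min = 19, p = 0.676793, fail to reject H0.


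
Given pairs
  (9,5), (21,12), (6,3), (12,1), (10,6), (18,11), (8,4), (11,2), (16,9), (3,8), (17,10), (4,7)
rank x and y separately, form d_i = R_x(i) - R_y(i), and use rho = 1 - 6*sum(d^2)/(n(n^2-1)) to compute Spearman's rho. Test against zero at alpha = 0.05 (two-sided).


Step 1: Rank x and y separately (midranks; no ties here).
rank(x): 9->5, 21->12, 6->3, 12->8, 10->6, 18->11, 8->4, 11->7, 16->9, 3->1, 17->10, 4->2
rank(y): 5->5, 12->12, 3->3, 1->1, 6->6, 11->11, 4->4, 2->2, 9->9, 8->8, 10->10, 7->7
Step 2: d_i = R_x(i) - R_y(i); compute d_i^2.
  (5-5)^2=0, (12-12)^2=0, (3-3)^2=0, (8-1)^2=49, (6-6)^2=0, (11-11)^2=0, (4-4)^2=0, (7-2)^2=25, (9-9)^2=0, (1-8)^2=49, (10-10)^2=0, (2-7)^2=25
sum(d^2) = 148.
Step 3: rho = 1 - 6*148 / (12*(12^2 - 1)) = 1 - 888/1716 = 0.482517.
Step 4: Under H0, t = rho * sqrt((n-2)/(1-rho^2)) = 1.7421 ~ t(10).
Step 5: Two-sided p-value from the t-distribution with 10 df = 0.112109.
Step 6: alpha = 0.05. fail to reject H0.

rho = 0.4825, p = 0.112109, fail to reject H0 at alpha = 0.05.


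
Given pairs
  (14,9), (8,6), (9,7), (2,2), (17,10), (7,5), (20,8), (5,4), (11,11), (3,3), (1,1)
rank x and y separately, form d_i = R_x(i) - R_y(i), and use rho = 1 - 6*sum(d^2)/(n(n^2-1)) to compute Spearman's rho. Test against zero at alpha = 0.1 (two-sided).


Step 1: Rank x and y separately (midranks; no ties here).
rank(x): 14->9, 8->6, 9->7, 2->2, 17->10, 7->5, 20->11, 5->4, 11->8, 3->3, 1->1
rank(y): 9->9, 6->6, 7->7, 2->2, 10->10, 5->5, 8->8, 4->4, 11->11, 3->3, 1->1
Step 2: d_i = R_x(i) - R_y(i); compute d_i^2.
  (9-9)^2=0, (6-6)^2=0, (7-7)^2=0, (2-2)^2=0, (10-10)^2=0, (5-5)^2=0, (11-8)^2=9, (4-4)^2=0, (8-11)^2=9, (3-3)^2=0, (1-1)^2=0
sum(d^2) = 18.
Step 3: rho = 1 - 6*18 / (11*(11^2 - 1)) = 1 - 108/1320 = 0.918182.
Step 4: Under H0, t = rho * sqrt((n-2)/(1-rho^2)) = 6.9531 ~ t(9).
Step 5: Two-sided p-value from the t-distribution with 9 df = 0.000067.
Step 6: alpha = 0.1. reject H0.

rho = 0.9182, p = 0.000067, reject H0 at alpha = 0.1.


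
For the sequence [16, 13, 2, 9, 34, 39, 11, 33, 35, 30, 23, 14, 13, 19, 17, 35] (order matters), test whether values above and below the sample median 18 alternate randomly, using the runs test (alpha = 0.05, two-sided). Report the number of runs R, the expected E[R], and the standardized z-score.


Step 1: Compute median = 18; label A = above, B = below.
Labels in order: BBBBAABAAAABBABA  (n_A = 8, n_B = 8)
Step 2: Count runs R = 8.
Step 3: Under H0 (random ordering), E[R] = 2*n_A*n_B/(n_A+n_B) + 1 = 2*8*8/16 + 1 = 9.0000.
        Var[R] = 2*n_A*n_B*(2*n_A*n_B - n_A - n_B) / ((n_A+n_B)^2 * (n_A+n_B-1)) = 14336/3840 = 3.7333.
        SD[R] = 1.9322.
Step 4: Continuity-corrected z = (R + 0.5 - E[R]) / SD[R] = (8 + 0.5 - 9.0000) / 1.9322 = -0.2588.
Step 5: Two-sided p-value via normal approximation = 2*(1 - Phi(|z|)) = 0.795809.
Step 6: alpha = 0.05. fail to reject H0.

R = 8, z = -0.2588, p = 0.795809, fail to reject H0.


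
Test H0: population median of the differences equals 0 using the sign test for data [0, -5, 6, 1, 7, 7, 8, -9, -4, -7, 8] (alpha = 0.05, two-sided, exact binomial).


Step 1: Discard zero differences. Original n = 11; n_eff = number of nonzero differences = 10.
Nonzero differences (with sign): -5, +6, +1, +7, +7, +8, -9, -4, -7, +8
Step 2: Count signs: positive = 6, negative = 4.
Step 3: Under H0: P(positive) = 0.5, so the number of positives S ~ Bin(10, 0.5).
Step 4: Two-sided exact p-value = sum of Bin(10,0.5) probabilities at or below the observed probability = 0.753906.
Step 5: alpha = 0.05. fail to reject H0.

n_eff = 10, pos = 6, neg = 4, p = 0.753906, fail to reject H0.


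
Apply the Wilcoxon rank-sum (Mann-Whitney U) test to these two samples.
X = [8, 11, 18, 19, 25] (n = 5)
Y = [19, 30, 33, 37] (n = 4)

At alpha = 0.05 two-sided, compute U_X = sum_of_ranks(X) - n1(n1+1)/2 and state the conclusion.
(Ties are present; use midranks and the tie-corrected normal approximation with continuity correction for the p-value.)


Step 1: Combine and sort all 9 observations; assign midranks.
sorted (value, group): (8,X), (11,X), (18,X), (19,X), (19,Y), (25,X), (30,Y), (33,Y), (37,Y)
ranks: 8->1, 11->2, 18->3, 19->4.5, 19->4.5, 25->6, 30->7, 33->8, 37->9
Step 2: Rank sum for X: R1 = 1 + 2 + 3 + 4.5 + 6 = 16.5.
Step 3: U_X = R1 - n1(n1+1)/2 = 16.5 - 5*6/2 = 16.5 - 15 = 1.5.
       U_Y = n1*n2 - U_X = 20 - 1.5 = 18.5.
Step 4: Ties are present, so use the tie-corrected normal approximation (with continuity correction) for the p-value.
Step 5: p-value = 0.049090; compare to alpha = 0.05. reject H0.

U_X = 1.5, p = 0.049090, reject H0 at alpha = 0.05.


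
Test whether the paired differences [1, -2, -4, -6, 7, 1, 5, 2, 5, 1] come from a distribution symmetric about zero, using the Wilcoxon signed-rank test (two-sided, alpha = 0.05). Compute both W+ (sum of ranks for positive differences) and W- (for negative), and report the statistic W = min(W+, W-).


Step 1: Drop any zero differences (none here) and take |d_i|.
|d| = [1, 2, 4, 6, 7, 1, 5, 2, 5, 1]
Step 2: Midrank |d_i| (ties get averaged ranks).
ranks: |1|->2, |2|->4.5, |4|->6, |6|->9, |7|->10, |1|->2, |5|->7.5, |2|->4.5, |5|->7.5, |1|->2
Step 3: Attach original signs; sum ranks with positive sign and with negative sign.
W+ = 2 + 10 + 2 + 7.5 + 4.5 + 7.5 + 2 = 35.5
W- = 4.5 + 6 + 9 = 19.5
(Check: W+ + W- = 55 should equal n(n+1)/2 = 55.)
Step 4: Test statistic W = min(W+, W-) = 19.5.
Step 5: Ties in |d|, so use the tie-corrected normal approximation.
        E[W] = n(n+1)/4 = 10*11/4 = 27.5.
        Tie groups: |d|=1 (t=3), |d|=2 (t=2), |d|=5 (t=2); sum(t^3 - t) = 36.
        Var[W] = n(n+1)(2n+1)/24 - sum(t^3-t)/48 = 2310/24 - 36/48 = 95.5.
        z = (W - E[W]) / sqrt(Var[W]) = (19.5 - 27.5) / 9.7724 = -0.8186.
        Two-sided p = 2*Phi(z) = 0.412997.
Step 6: alpha = 0.05. fail to reject H0.

W+ = 35.5, W- = 19.5, W = min = 19.5, p = 0.412997, fail to reject H0.


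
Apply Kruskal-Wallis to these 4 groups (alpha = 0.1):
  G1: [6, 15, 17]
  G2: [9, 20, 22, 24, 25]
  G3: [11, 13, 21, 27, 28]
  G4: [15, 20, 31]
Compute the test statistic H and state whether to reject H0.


Step 1: Combine all N = 16 observations and assign midranks.
sorted (value, group, rank): (6,G1,1), (9,G2,2), (11,G3,3), (13,G3,4), (15,G1,5.5), (15,G4,5.5), (17,G1,7), (20,G2,8.5), (20,G4,8.5), (21,G3,10), (22,G2,11), (24,G2,12), (25,G2,13), (27,G3,14), (28,G3,15), (31,G4,16)
Step 2: Sum ranks within each group.
R_1 = 13.5 (n_1 = 3)
R_2 = 46.5 (n_2 = 5)
R_3 = 46 (n_3 = 5)
R_4 = 30 (n_4 = 3)
Step 3: H = 12/(N(N+1)) * sum(R_i^2/n_i) - 3(N+1)
     = 12/(16*17) * (13.5^2/3 + 46.5^2/5 + 46^2/5 + 30^2/3) - 3*17
     = 0.044118 * 1216.4 - 51
     = 2.664706.
Step 4: Ties present; correction factor C = 1 - 12/(16^3 - 16) = 0.997059. Corrected H = 2.664706 / 0.997059 = 2.672566.
Step 5: Under H0, H ~ chi^2(3); p-value = 0.444910.
Step 6: alpha = 0.1. fail to reject H0.

H = 2.6726, df = 3, p = 0.444910, fail to reject H0.


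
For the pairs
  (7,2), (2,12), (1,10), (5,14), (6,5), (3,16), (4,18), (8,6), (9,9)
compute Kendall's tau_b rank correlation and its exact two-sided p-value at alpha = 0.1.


Step 1: Enumerate the 36 unordered pairs (i,j) with i<j and classify each by sign(x_j-x_i) * sign(y_j-y_i).
  (1,2):dx=-5,dy=+10->D; (1,3):dx=-6,dy=+8->D; (1,4):dx=-2,dy=+12->D; (1,5):dx=-1,dy=+3->D
  (1,6):dx=-4,dy=+14->D; (1,7):dx=-3,dy=+16->D; (1,8):dx=+1,dy=+4->C; (1,9):dx=+2,dy=+7->C
  (2,3):dx=-1,dy=-2->C; (2,4):dx=+3,dy=+2->C; (2,5):dx=+4,dy=-7->D; (2,6):dx=+1,dy=+4->C
  (2,7):dx=+2,dy=+6->C; (2,8):dx=+6,dy=-6->D; (2,9):dx=+7,dy=-3->D; (3,4):dx=+4,dy=+4->C
  (3,5):dx=+5,dy=-5->D; (3,6):dx=+2,dy=+6->C; (3,7):dx=+3,dy=+8->C; (3,8):dx=+7,dy=-4->D
  (3,9):dx=+8,dy=-1->D; (4,5):dx=+1,dy=-9->D; (4,6):dx=-2,dy=+2->D; (4,7):dx=-1,dy=+4->D
  (4,8):dx=+3,dy=-8->D; (4,9):dx=+4,dy=-5->D; (5,6):dx=-3,dy=+11->D; (5,7):dx=-2,dy=+13->D
  (5,8):dx=+2,dy=+1->C; (5,9):dx=+3,dy=+4->C; (6,7):dx=+1,dy=+2->C; (6,8):dx=+5,dy=-10->D
  (6,9):dx=+6,dy=-7->D; (7,8):dx=+4,dy=-12->D; (7,9):dx=+5,dy=-9->D; (8,9):dx=+1,dy=+3->C
Step 2: C = 13, D = 23, total pairs = 36.
Step 3: tau = (C - D)/(n(n-1)/2) = (13 - 23)/36 = -0.277778.
Step 4: Exact two-sided p-value (enumerate n! = 362880 permutations of y under H0): p = 0.358488.
Step 5: alpha = 0.1. fail to reject H0.

tau_b = -0.2778 (C=13, D=23), p = 0.358488, fail to reject H0.


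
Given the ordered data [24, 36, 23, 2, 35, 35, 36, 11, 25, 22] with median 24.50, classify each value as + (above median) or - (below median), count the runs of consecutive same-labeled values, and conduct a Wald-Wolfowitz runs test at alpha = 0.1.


Step 1: Compute median = 24.50; label A = above, B = below.
Labels in order: BABBAAABAB  (n_A = 5, n_B = 5)
Step 2: Count runs R = 7.
Step 3: Under H0 (random ordering), E[R] = 2*n_A*n_B/(n_A+n_B) + 1 = 2*5*5/10 + 1 = 6.0000.
        Var[R] = 2*n_A*n_B*(2*n_A*n_B - n_A - n_B) / ((n_A+n_B)^2 * (n_A+n_B-1)) = 2000/900 = 2.2222.
        SD[R] = 1.4907.
Step 4: Continuity-corrected z = (R - 0.5 - E[R]) / SD[R] = (7 - 0.5 - 6.0000) / 1.4907 = 0.3354.
Step 5: Two-sided p-value via normal approximation = 2*(1 - Phi(|z|)) = 0.737316.
Step 6: alpha = 0.1. fail to reject H0.

R = 7, z = 0.3354, p = 0.737316, fail to reject H0.


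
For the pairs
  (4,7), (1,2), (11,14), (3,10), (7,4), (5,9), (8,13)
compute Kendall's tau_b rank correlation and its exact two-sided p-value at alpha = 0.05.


Step 1: Enumerate the 21 unordered pairs (i,j) with i<j and classify each by sign(x_j-x_i) * sign(y_j-y_i).
  (1,2):dx=-3,dy=-5->C; (1,3):dx=+7,dy=+7->C; (1,4):dx=-1,dy=+3->D; (1,5):dx=+3,dy=-3->D
  (1,6):dx=+1,dy=+2->C; (1,7):dx=+4,dy=+6->C; (2,3):dx=+10,dy=+12->C; (2,4):dx=+2,dy=+8->C
  (2,5):dx=+6,dy=+2->C; (2,6):dx=+4,dy=+7->C; (2,7):dx=+7,dy=+11->C; (3,4):dx=-8,dy=-4->C
  (3,5):dx=-4,dy=-10->C; (3,6):dx=-6,dy=-5->C; (3,7):dx=-3,dy=-1->C; (4,5):dx=+4,dy=-6->D
  (4,6):dx=+2,dy=-1->D; (4,7):dx=+5,dy=+3->C; (5,6):dx=-2,dy=+5->D; (5,7):dx=+1,dy=+9->C
  (6,7):dx=+3,dy=+4->C
Step 2: C = 16, D = 5, total pairs = 21.
Step 3: tau = (C - D)/(n(n-1)/2) = (16 - 5)/21 = 0.523810.
Step 4: Exact two-sided p-value (enumerate n! = 5040 permutations of y under H0): p = 0.136111.
Step 5: alpha = 0.05. fail to reject H0.

tau_b = 0.5238 (C=16, D=5), p = 0.136111, fail to reject H0.


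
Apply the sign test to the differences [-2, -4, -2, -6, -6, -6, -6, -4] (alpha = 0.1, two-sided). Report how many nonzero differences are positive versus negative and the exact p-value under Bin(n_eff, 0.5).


Step 1: Discard zero differences. Original n = 8; n_eff = number of nonzero differences = 8.
Nonzero differences (with sign): -2, -4, -2, -6, -6, -6, -6, -4
Step 2: Count signs: positive = 0, negative = 8.
Step 3: Under H0: P(positive) = 0.5, so the number of positives S ~ Bin(8, 0.5).
Step 4: Two-sided exact p-value = sum of Bin(8,0.5) probabilities at or below the observed probability = 0.007812.
Step 5: alpha = 0.1. reject H0.

n_eff = 8, pos = 0, neg = 8, p = 0.007812, reject H0.


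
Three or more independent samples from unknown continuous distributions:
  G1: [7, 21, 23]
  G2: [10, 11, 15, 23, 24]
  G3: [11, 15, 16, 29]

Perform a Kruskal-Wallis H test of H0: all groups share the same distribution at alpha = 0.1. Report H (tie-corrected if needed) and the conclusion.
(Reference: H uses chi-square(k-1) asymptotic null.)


Step 1: Combine all N = 12 observations and assign midranks.
sorted (value, group, rank): (7,G1,1), (10,G2,2), (11,G2,3.5), (11,G3,3.5), (15,G2,5.5), (15,G3,5.5), (16,G3,7), (21,G1,8), (23,G1,9.5), (23,G2,9.5), (24,G2,11), (29,G3,12)
Step 2: Sum ranks within each group.
R_1 = 18.5 (n_1 = 3)
R_2 = 31.5 (n_2 = 5)
R_3 = 28 (n_3 = 4)
Step 3: H = 12/(N(N+1)) * sum(R_i^2/n_i) - 3(N+1)
     = 12/(12*13) * (18.5^2/3 + 31.5^2/5 + 28^2/4) - 3*13
     = 0.076923 * 508.533 - 39
     = 0.117949.
Step 4: Ties present; correction factor C = 1 - 18/(12^3 - 12) = 0.989510. Corrected H = 0.117949 / 0.989510 = 0.119199.
Step 5: Under H0, H ~ chi^2(2); p-value = 0.942142.
Step 6: alpha = 0.1. fail to reject H0.

H = 0.1192, df = 2, p = 0.942142, fail to reject H0.


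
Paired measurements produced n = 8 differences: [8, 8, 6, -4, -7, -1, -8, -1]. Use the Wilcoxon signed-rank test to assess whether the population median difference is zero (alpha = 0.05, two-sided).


Step 1: Drop any zero differences (none here) and take |d_i|.
|d| = [8, 8, 6, 4, 7, 1, 8, 1]
Step 2: Midrank |d_i| (ties get averaged ranks).
ranks: |8|->7, |8|->7, |6|->4, |4|->3, |7|->5, |1|->1.5, |8|->7, |1|->1.5
Step 3: Attach original signs; sum ranks with positive sign and with negative sign.
W+ = 7 + 7 + 4 = 18
W- = 3 + 5 + 1.5 + 7 + 1.5 = 18
(Check: W+ + W- = 36 should equal n(n+1)/2 = 36.)
Step 4: Test statistic W = min(W+, W-) = 18.
Step 5: Ties in |d|, so use the tie-corrected normal approximation.
        E[W] = n(n+1)/4 = 8*9/4 = 18.
        Tie groups: |d|=1 (t=2), |d|=8 (t=3); sum(t^3 - t) = 30.
        Var[W] = n(n+1)(2n+1)/24 - sum(t^3-t)/48 = 1224/24 - 30/48 = 50.375.
        z = (W - E[W]) / sqrt(Var[W]) = (18 - 18) / 7.0975 = 0.0000.
        Two-sided p = 2*Phi(z) = 1.000000.
Step 6: alpha = 0.05. fail to reject H0.

W+ = 18, W- = 18, W = min = 18, p = 1.000000, fail to reject H0.


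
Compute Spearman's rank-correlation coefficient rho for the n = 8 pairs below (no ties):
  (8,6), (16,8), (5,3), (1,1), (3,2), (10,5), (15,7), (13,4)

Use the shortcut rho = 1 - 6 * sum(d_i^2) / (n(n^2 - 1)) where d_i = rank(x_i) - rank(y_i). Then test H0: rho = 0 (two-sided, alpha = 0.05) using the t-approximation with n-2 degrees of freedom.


Step 1: Rank x and y separately (midranks; no ties here).
rank(x): 8->4, 16->8, 5->3, 1->1, 3->2, 10->5, 15->7, 13->6
rank(y): 6->6, 8->8, 3->3, 1->1, 2->2, 5->5, 7->7, 4->4
Step 2: d_i = R_x(i) - R_y(i); compute d_i^2.
  (4-6)^2=4, (8-8)^2=0, (3-3)^2=0, (1-1)^2=0, (2-2)^2=0, (5-5)^2=0, (7-7)^2=0, (6-4)^2=4
sum(d^2) = 8.
Step 3: rho = 1 - 6*8 / (8*(8^2 - 1)) = 1 - 48/504 = 0.904762.
Step 4: Under H0, t = rho * sqrt((n-2)/(1-rho^2)) = 5.2034 ~ t(6).
Step 5: Two-sided p-value from the t-distribution with 6 df = 0.002008.
Step 6: alpha = 0.05. reject H0.

rho = 0.9048, p = 0.002008, reject H0 at alpha = 0.05.


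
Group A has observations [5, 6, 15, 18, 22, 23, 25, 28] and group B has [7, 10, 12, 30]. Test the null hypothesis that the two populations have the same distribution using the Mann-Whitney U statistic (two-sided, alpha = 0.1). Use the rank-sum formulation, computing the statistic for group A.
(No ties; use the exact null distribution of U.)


Step 1: Combine and sort all 12 observations; assign midranks.
sorted (value, group): (5,X), (6,X), (7,Y), (10,Y), (12,Y), (15,X), (18,X), (22,X), (23,X), (25,X), (28,X), (30,Y)
ranks: 5->1, 6->2, 7->3, 10->4, 12->5, 15->6, 18->7, 22->8, 23->9, 25->10, 28->11, 30->12
Step 2: Rank sum for X: R1 = 1 + 2 + 6 + 7 + 8 + 9 + 10 + 11 = 54.
Step 3: U_X = R1 - n1(n1+1)/2 = 54 - 8*9/2 = 54 - 36 = 18.
       U_Y = n1*n2 - U_X = 32 - 18 = 14.
Step 4: No ties, so the exact null distribution of U (based on enumerating the C(12,8) = 495 equally likely rank assignments) gives the two-sided p-value.
Step 5: p-value = 0.808081; compare to alpha = 0.1. fail to reject H0.

U_X = 18, p = 0.808081, fail to reject H0 at alpha = 0.1.


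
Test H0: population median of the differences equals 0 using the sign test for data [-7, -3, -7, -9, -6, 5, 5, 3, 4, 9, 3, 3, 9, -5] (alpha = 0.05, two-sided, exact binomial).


Step 1: Discard zero differences. Original n = 14; n_eff = number of nonzero differences = 14.
Nonzero differences (with sign): -7, -3, -7, -9, -6, +5, +5, +3, +4, +9, +3, +3, +9, -5
Step 2: Count signs: positive = 8, negative = 6.
Step 3: Under H0: P(positive) = 0.5, so the number of positives S ~ Bin(14, 0.5).
Step 4: Two-sided exact p-value = sum of Bin(14,0.5) probabilities at or below the observed probability = 0.790527.
Step 5: alpha = 0.05. fail to reject H0.

n_eff = 14, pos = 8, neg = 6, p = 0.790527, fail to reject H0.


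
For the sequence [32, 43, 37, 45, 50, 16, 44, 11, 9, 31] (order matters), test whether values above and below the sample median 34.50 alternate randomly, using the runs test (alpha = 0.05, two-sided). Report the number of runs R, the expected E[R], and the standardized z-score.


Step 1: Compute median = 34.50; label A = above, B = below.
Labels in order: BAAAABABBB  (n_A = 5, n_B = 5)
Step 2: Count runs R = 5.
Step 3: Under H0 (random ordering), E[R] = 2*n_A*n_B/(n_A+n_B) + 1 = 2*5*5/10 + 1 = 6.0000.
        Var[R] = 2*n_A*n_B*(2*n_A*n_B - n_A - n_B) / ((n_A+n_B)^2 * (n_A+n_B-1)) = 2000/900 = 2.2222.
        SD[R] = 1.4907.
Step 4: Continuity-corrected z = (R + 0.5 - E[R]) / SD[R] = (5 + 0.5 - 6.0000) / 1.4907 = -0.3354.
Step 5: Two-sided p-value via normal approximation = 2*(1 - Phi(|z|)) = 0.737316.
Step 6: alpha = 0.05. fail to reject H0.

R = 5, z = -0.3354, p = 0.737316, fail to reject H0.
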